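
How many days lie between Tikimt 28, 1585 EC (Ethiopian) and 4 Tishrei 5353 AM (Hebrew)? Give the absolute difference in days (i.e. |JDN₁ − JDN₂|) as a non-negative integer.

55

JDN of the first date = 2302834.
JDN of the second date = 2302779.
|2302779 − 2302834| = 55.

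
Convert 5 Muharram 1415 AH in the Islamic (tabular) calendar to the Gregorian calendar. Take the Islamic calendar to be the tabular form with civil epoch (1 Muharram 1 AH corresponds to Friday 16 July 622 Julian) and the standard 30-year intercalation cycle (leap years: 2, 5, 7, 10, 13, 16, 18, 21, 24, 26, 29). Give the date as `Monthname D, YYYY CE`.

Both dates share Julian Day Number 2449518; in the Gregorian calendar that is 14 June 1994 CE.

June 14, 1994 CE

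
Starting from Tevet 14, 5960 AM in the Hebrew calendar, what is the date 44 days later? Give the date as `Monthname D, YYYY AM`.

Shevat 29, 5960 AM

The starting date is JDN 2524595; 2524595 + 44 = 2524639.
JDN 2524639 corresponds to Shevat 29, 5960 AM.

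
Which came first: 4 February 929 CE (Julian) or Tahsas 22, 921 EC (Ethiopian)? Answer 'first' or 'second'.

second

Converting both to JDN: 2060410 vs 2060362; the smaller is the second.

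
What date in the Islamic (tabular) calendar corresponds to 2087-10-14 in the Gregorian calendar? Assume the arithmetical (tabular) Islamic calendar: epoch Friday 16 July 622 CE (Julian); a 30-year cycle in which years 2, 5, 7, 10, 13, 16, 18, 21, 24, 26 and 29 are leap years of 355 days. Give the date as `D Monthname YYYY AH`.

Julian Day Number of the source date = 2483608.
Converting JDN 2483608 to the tabular Islamic calendar gives 16 Rabi' al-Awwal 1511 AH.

16 Rabi' al-Awwal 1511 AH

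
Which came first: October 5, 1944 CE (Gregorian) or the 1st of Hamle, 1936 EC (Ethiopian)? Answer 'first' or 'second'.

second

The two dates have Julian Day Numbers 2431369 and 2431280 respectively.
Since 2431280 < 2431369, the second date comes first.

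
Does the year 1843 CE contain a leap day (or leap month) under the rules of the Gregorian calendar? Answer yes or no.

no

1843 is not divisible by 4, so it is a common year.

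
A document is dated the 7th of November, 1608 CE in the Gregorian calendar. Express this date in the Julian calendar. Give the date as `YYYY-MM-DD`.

At this point the Julian calendar is 10 days behind the Gregorian.
7 November 1608 Gregorian − 10 days → 28 October 1608 Julian.

1608-10-28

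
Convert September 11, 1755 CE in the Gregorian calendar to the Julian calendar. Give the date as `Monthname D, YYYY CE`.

At this point the Julian calendar is 11 days behind the Gregorian.
11 September 1755 Gregorian − 11 days → 31 August 1755 Julian.

August 31, 1755 CE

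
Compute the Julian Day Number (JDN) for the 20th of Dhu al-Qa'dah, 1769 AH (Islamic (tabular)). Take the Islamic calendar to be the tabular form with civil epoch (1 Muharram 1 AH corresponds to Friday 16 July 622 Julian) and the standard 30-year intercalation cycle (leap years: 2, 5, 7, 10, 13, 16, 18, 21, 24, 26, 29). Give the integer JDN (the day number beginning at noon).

2575274

In the Gregorian calendar the same day is 5 October 2338.
JDN 2299161 is 15 October 1582 CE (Gregorian); the target day is +276113 days from there, so JDN = 2575274.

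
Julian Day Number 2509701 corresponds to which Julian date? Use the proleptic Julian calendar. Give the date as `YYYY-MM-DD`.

2159-03-10

The Gregorian equivalent of JDN 2509701 is 24 March 2159.
In the Julian calendar that day is 2159-03-10.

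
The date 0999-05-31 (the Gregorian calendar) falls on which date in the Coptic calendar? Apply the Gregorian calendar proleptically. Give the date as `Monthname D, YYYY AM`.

Both dates share Julian Day Number 2086088; in the Coptic calendar that is 1 Paoni 715 AM.

Paoni 1, 715 AM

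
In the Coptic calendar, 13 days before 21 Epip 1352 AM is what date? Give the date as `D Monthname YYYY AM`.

8 Epip 1352 AM

The starting date is JDN 2318803; 2318803 − 13 = 2318790.
JDN 2318790 corresponds to 8 Epip 1352 AM.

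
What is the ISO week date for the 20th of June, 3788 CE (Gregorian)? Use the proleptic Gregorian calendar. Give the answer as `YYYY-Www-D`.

The weekday is Friday (ISO weekday 5).
That Friday belongs to ISO week 25 of ISO year 3788.

3788-W25-5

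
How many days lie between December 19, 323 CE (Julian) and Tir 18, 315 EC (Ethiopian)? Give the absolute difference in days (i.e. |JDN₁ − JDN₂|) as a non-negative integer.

340

JDN of the first date = 1839386.
JDN of the second date = 1839046.
|1839046 − 1839386| = 340.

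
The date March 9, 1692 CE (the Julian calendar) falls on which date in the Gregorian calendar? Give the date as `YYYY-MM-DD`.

For dates in this range the Gregorian date is 10 days ahead of the Julian.
9 March 1692 Julian + 10 days → 19 March 1692 Gregorian.

1692-03-19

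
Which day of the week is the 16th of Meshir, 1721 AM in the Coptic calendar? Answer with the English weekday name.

Wednesday

In the Gregorian calendar this is 23 February 2005 (JDN 2453425).
Since JDN mod 7 = 2 (0 = Monday), the day is Wednesday.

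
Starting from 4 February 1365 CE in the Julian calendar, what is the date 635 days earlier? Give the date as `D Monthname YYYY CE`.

The starting date is JDN 2219659; 2219659 − 635 = 2219024.
JDN 2219024 corresponds to 11 May 1363 CE.

11 May 1363 CE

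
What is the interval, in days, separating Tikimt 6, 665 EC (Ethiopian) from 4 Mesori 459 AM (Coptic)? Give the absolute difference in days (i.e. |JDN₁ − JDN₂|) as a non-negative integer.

JDN of the first date = 1966782.
JDN of the second date = 1992647.
|1992647 − 1966782| = 25865.

25865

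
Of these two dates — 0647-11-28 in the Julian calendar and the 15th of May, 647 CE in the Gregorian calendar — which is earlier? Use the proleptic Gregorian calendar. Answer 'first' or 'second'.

The two dates have Julian Day Numbers 1957706 and 1957506 respectively.
Since 1957506 < 1957706, the second date comes first.

second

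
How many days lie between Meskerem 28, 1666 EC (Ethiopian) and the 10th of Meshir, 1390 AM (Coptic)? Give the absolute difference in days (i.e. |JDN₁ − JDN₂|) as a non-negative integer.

First date → JDN 2332389; second date → JDN 2332521.
The interval is |2332389 − 2332521| = 132 days.

132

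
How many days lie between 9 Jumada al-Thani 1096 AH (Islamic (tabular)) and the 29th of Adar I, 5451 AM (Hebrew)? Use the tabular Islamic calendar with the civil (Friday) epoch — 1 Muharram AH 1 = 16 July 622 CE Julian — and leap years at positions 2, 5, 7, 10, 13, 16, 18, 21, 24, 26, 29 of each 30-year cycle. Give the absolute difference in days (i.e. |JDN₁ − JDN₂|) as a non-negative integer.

2117

First date → JDN 2336627; second date → JDN 2338744.
The interval is |2336627 − 2338744| = 2117 days.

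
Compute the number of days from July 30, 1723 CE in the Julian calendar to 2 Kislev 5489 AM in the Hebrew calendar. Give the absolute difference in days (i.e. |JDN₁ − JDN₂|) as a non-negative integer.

JDN of the first date = 2350594.
JDN of the second date = 2352507.
|2352507 − 2350594| = 1913.

1913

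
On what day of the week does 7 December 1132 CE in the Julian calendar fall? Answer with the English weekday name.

This is JDN 2134862 (14 December 1132 Gregorian).
Since JDN mod 7 = 2 (0 = Monday), the day is Wednesday.

Wednesday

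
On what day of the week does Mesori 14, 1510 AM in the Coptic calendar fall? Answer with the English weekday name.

Monday

This is JDN 2376535 (18 August 1794 Gregorian).
Since JDN mod 7 = 0 (0 = Monday), the day is Monday.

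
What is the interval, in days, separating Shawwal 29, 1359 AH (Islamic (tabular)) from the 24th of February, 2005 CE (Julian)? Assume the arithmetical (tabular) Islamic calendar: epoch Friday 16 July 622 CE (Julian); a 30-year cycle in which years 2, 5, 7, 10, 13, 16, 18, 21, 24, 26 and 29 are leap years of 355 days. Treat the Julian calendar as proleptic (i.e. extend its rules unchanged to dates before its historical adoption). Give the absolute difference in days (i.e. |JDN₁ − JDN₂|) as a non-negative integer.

First date → JDN 2429964; second date → JDN 2453439.
The interval is |2429964 − 2453439| = 23475 days.

23475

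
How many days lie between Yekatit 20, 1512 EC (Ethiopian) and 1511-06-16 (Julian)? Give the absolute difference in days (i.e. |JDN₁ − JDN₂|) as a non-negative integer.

3166

JDN of the first date = 2276283.
JDN of the second date = 2273117.
|2273117 − 2276283| = 3166.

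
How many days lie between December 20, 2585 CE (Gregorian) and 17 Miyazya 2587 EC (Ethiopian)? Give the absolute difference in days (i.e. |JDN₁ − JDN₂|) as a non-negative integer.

First date → JDN 2665566; second date → JDN 2668983.
The interval is |2665566 − 2668983| = 3417 days.

3417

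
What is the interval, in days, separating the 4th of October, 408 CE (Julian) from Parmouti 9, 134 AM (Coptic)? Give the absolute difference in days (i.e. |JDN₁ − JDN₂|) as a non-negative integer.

3469

First date → JDN 1870357; second date → JDN 1873826.
The interval is |1870357 − 1873826| = 3469 days.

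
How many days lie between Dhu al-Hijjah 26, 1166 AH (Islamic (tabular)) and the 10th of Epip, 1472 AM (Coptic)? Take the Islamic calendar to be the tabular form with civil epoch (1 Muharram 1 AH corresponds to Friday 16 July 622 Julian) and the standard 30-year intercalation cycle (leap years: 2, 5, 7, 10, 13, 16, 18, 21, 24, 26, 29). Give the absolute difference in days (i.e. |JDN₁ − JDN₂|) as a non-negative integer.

JDN of the first date = 2361627.
JDN of the second date = 2362622.
|2362622 − 2361627| = 995.

995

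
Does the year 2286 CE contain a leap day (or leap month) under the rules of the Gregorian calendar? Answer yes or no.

2286 is not divisible by 4, so it is a common year.

no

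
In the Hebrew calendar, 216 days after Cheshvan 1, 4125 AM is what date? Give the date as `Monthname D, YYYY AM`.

Counting 216 days forward from JDN 1854295 reaches JDN 1854511, which is Sivan 10, 4125 AM.

Sivan 10, 4125 AM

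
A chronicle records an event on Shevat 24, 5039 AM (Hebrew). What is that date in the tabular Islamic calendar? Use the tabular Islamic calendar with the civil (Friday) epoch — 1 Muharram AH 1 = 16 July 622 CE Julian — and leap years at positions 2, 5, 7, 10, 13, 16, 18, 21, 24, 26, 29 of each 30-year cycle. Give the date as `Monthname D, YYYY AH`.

Both dates share Julian Day Number 2188251; in the tabular Islamic calendar that is 24 Ramadan 677 AH.

Ramadan 24, 677 AH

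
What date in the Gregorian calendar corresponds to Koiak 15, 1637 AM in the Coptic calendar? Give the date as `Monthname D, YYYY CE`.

Both dates share Julian Day Number 2422683; in the Gregorian calendar that is 24 December 1920 CE.

December 24, 1920 CE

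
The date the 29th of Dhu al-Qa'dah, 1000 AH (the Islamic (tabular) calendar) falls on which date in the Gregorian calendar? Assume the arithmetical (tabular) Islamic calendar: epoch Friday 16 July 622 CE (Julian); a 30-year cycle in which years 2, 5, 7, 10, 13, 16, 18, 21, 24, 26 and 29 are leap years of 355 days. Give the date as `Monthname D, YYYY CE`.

September 6, 1592 CE

Julian Day Number of the source date = 2302775.
Converting JDN 2302775 to the Gregorian calendar gives 6 September 1592 CE.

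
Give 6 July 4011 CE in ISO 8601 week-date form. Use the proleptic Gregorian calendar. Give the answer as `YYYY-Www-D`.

4011-W27-3

The weekday is Wednesday (ISO weekday 3).
That Wednesday belongs to ISO week 27 of ISO year 4011.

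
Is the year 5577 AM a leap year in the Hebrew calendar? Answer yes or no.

Hebrew year 5577 is year 10 of its 19-year Metonic cycle; leap years are at positions 3, 6, 8, 11, 14, 17, 19, so it is a common year (12 months).

no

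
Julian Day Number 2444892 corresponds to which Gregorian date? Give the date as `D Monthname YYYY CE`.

14 October 1981 CE

JDN 2451545 is 1 Jan 2000; 2444892 is −6653 days from there.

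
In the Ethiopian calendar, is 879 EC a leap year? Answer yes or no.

879 mod 4 = 3; in the Ethiopian calendar a year is leap when year mod 4 = 3, so it is a leap year.

yes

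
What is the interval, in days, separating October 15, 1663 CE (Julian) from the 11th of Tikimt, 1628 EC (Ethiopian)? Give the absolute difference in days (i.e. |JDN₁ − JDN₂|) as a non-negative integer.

10233

JDN of the first date = 2328756.
JDN of the second date = 2318523.
|2318523 − 2328756| = 10233.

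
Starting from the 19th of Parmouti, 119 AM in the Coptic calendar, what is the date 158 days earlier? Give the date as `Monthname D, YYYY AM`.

JDN of the 19th of Parmouti, 119 AM = 1868357.
1868357 − 158 = 1868199.
JDN 1868199 in the Coptic calendar is Hathor 11, 119 AM.

Hathor 11, 119 AM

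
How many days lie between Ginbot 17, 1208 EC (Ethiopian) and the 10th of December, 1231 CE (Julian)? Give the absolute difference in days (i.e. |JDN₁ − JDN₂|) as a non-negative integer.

First date → JDN 2165334; second date → JDN 2171024.
The interval is |2165334 − 2171024| = 5690 days.

5690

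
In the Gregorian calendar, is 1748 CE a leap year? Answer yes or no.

yes

1748 is divisible by 4 and not by 100, so it is a leap year.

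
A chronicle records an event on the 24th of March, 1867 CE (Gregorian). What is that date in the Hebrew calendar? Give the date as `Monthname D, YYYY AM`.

Adar II 17, 5627 AM

Julian Day Number of the source date = 2403050.
Converting JDN 2403050 to the Hebrew calendar gives 17 Adar II 5627 AM.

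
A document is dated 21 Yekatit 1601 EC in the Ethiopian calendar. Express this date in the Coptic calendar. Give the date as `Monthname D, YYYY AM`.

The source date corresponds to 25 February 1609 in the Gregorian calendar (JDN 2308791).
That day falls on 21 Meshir 1325 AM in the Coptic calendar.

Meshir 21, 1325 AM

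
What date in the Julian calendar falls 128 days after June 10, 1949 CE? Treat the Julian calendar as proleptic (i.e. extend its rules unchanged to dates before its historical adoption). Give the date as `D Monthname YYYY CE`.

Counting 128 days forward from JDN 2433091 reaches JDN 2433219, which is 16 October 1949 CE.

16 October 1949 CE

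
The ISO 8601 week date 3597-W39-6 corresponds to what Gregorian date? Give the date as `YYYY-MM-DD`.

ISO week 1 of 3597 is the week containing the first Thursday of 3597.
Week 39, day 6 (Saturday) lands on 3597-09-27.

3597-09-27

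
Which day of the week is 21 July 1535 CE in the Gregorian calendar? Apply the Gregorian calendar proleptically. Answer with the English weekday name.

Since JDN mod 7 = 6 (0 = Monday), the day is Sunday.

Sunday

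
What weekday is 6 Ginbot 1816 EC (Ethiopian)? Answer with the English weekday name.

Thursday

Equivalently 13 May 1824 Gregorian, JDN 2387395.
JDN 2387395 mod 7 = 3, and JDN 0 was a Monday, so this is a Thursday.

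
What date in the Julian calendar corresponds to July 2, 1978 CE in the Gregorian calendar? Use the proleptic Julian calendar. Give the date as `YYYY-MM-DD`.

1978-06-19

At this point the Julian calendar is 13 days behind the Gregorian.
2 July 1978 Gregorian − 13 days → 19 June 1978 Julian.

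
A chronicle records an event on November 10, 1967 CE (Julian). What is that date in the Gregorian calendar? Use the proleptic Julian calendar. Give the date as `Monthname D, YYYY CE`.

The Julian–Gregorian offset here is 13 days (Julian trailing).
10 November 1967 Julian + 13 days → 23 November 1967 Gregorian.

November 23, 1967 CE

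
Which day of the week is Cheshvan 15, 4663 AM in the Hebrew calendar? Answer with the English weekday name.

In the proleptic Gregorian calendar this is 25 October 902 (JDN 2050806).
2050806 ≡ 2 (mod 7); counting from Monday = 0 gives Wednesday.

Wednesday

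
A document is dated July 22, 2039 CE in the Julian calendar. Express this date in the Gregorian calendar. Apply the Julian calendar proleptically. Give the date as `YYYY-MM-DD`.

2039-08-04

For dates in this range the Gregorian date is 13 days ahead of the Julian.
22 July 2039 Julian + 13 days → 4 August 2039 Gregorian.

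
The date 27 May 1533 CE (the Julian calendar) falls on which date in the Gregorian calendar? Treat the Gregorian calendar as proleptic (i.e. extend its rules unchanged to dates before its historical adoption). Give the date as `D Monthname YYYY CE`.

6 June 1533 CE

The Julian–Gregorian offset here is 10 days (Julian trailing).
27 May 1533 Julian + 10 days → 6 June 1533 Gregorian.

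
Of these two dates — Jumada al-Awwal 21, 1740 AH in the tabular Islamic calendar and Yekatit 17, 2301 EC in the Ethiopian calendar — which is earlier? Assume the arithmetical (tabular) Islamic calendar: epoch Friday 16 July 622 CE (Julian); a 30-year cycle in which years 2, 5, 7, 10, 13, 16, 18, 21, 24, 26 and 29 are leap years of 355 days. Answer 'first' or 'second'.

Converting both to JDN: 2564822 vs 2564462; the smaller is the second.

second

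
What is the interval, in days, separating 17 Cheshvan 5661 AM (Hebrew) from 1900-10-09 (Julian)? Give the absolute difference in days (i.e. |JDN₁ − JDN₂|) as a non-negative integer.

18

First date → JDN 2415333; second date → JDN 2415315.
The interval is |2415333 − 2415315| = 18 days.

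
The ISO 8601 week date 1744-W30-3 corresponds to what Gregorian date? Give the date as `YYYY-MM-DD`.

1744-07-22

ISO week 1 of 1744 is the week containing the first Thursday of 1744.
Week 30, day 3 (Wednesday) lands on 1744-07-22.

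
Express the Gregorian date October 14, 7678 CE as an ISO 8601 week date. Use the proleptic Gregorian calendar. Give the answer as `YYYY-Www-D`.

The weekday is Friday (ISO weekday 5).
That Friday belongs to ISO week 41 of ISO year 7678.

7678-W41-5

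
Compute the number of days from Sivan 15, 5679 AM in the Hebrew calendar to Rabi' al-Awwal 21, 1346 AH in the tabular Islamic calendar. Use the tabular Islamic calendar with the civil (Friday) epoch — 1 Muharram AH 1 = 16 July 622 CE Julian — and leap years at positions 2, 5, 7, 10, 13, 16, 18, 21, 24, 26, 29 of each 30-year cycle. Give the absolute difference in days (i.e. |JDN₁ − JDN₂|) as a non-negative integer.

3019

First date → JDN 2422123; second date → JDN 2425142.
The interval is |2422123 − 2425142| = 3019 days.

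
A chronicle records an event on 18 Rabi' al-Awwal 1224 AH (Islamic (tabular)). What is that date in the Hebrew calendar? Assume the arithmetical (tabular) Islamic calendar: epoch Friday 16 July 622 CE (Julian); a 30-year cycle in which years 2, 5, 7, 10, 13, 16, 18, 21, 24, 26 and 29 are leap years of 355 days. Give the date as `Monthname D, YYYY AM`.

Iyar 17, 5569 AM

Julian Day Number of the source date = 2381906.
Converting JDN 2381906 to the Hebrew calendar gives 17 Iyar 5569 AM.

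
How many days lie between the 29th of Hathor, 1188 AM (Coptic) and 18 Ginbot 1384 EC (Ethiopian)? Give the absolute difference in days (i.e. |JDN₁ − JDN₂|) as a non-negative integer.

First date → JDN 2258670; second date → JDN 2229619.
The interval is |2258670 − 2229619| = 29051 days.

29051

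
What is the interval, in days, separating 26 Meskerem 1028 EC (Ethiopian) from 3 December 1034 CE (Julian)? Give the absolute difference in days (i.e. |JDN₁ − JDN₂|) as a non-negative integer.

295

First date → JDN 2099358; second date → JDN 2099063.
The interval is |2099358 − 2099063| = 295 days.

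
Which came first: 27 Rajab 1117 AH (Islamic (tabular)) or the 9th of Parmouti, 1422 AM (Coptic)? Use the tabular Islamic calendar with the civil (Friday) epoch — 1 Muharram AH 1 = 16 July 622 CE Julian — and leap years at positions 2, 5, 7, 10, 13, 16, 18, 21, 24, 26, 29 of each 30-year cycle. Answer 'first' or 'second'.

first

Converting both to JDN: 2344116 vs 2344268; the smaller is the first.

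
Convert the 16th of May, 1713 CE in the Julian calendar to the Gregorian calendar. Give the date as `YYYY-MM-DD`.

1713-05-27

At this point the Julian calendar is 11 days behind the Gregorian.
16 May 1713 Julian + 11 days → 27 May 1713 Gregorian.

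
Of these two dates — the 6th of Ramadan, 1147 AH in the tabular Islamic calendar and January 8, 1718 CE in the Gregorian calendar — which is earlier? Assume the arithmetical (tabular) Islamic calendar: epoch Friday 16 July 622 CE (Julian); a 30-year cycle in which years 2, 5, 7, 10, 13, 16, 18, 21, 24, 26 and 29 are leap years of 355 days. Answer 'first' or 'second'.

First date → JDN 2354785; second date → JDN 2348554.
JDN 2348554 < JDN 2354785, so the second date is earlier.

second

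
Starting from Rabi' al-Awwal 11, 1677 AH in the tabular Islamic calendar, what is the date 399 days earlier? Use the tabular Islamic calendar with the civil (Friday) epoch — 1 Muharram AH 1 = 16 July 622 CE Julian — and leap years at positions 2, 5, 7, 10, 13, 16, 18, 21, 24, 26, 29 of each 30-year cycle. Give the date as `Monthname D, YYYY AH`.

Muharram 26, 1676 AH

The starting date is JDN 2542428; 2542428 − 399 = 2542029.
JDN 2542029 corresponds to Muharram 26, 1676 AH.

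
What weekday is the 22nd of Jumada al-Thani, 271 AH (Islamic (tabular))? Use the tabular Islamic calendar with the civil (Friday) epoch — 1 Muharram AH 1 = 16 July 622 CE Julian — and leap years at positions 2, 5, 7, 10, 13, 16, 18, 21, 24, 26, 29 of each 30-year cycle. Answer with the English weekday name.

Equivalently 19 December 884 Gregorian, JDN 2044288.
2044288 ≡ 1 (mod 7); counting from Monday = 0 gives Tuesday.

Tuesday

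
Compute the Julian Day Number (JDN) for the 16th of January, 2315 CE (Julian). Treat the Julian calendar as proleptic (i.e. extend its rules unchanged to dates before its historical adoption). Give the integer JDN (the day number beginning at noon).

2566627

In the Gregorian calendar the same day is 1 February 2315.
JDN 2400001 is 17 November 1858 CE (Gregorian), MJD 0; the target day is +166626 days from there, so JDN = 2566627.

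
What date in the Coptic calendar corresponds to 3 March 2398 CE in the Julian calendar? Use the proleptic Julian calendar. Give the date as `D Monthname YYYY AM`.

7 Paremhat 2114 AM

Julian Day Number of the source date = 2596989.
Converting JDN 2596989 to the Coptic calendar gives 7 Paremhat 2114 AM.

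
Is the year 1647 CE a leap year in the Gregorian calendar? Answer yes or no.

no

1647 is not divisible by 4, so it is a common year.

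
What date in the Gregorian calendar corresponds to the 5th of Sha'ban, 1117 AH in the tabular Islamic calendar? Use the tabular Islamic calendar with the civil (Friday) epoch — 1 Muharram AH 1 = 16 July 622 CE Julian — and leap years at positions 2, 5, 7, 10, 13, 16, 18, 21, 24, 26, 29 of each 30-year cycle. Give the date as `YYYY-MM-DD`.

Both dates share Julian Day Number 2344124; in the Gregorian calendar that is 22 November 1705 CE.

1705-11-22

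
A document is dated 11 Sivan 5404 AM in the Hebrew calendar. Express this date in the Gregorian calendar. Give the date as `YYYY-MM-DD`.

Julian Day Number of the source date = 2321685.
Converting JDN 2321685 to the Gregorian calendar gives 15 June 1644 CE.

1644-06-15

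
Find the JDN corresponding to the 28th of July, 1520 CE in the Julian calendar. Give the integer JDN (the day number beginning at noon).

Equivalently 7 August 1520 (proleptic Gregorian).
JDN 2451545 is 1 January 2000 CE (Gregorian); the target day is −175098 days from there, so JDN = 2276447.

2276447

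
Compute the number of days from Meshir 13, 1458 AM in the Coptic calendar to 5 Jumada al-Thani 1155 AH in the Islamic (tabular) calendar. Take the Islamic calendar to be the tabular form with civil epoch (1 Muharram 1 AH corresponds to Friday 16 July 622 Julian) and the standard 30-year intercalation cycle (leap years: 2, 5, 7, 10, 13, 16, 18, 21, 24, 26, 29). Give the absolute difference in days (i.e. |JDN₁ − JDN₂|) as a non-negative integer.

170

JDN of the first date = 2357361.
JDN of the second date = 2357531.
|2357531 − 2357361| = 170.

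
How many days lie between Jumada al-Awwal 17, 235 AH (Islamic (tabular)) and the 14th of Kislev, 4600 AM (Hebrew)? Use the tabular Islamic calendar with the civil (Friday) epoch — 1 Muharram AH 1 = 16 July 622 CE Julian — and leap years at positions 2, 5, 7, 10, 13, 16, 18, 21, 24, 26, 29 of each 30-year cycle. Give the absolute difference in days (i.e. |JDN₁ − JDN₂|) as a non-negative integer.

3665

First date → JDN 2031496; second date → JDN 2027831.
The interval is |2031496 − 2027831| = 3665 days.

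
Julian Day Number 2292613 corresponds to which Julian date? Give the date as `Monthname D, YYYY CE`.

JDN 2292613 is 10 November 1564 in the proleptic Gregorian calendar.
In the Julian calendar that day is October 31, 1564 CE.

October 31, 1564 CE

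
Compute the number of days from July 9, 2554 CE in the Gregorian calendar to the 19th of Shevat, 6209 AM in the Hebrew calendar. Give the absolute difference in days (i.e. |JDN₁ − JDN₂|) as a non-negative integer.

First date → JDN 2654079; second date → JDN 2615582.
The interval is |2654079 − 2615582| = 38497 days.

38497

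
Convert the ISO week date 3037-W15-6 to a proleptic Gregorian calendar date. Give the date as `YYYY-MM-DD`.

3037-04-15

ISO week 1 of 3037 is the week containing the first Thursday of 3037.
Week 15, day 6 (Saturday) lands on 3037-04-15.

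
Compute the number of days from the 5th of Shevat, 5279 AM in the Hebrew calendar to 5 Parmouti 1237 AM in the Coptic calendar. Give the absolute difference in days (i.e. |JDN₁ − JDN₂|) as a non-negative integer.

JDN of the first date = 2275879.
JDN of the second date = 2276693.
|2276693 − 2275879| = 814.

814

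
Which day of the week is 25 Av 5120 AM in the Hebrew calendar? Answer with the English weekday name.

Equivalently 16 August 1360 Gregorian, JDN 2218018.
Since JDN mod 7 = 5 (0 = Monday), the day is Saturday.

Saturday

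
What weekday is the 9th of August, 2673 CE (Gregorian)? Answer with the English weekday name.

JDN 2697574 mod 7 = 5, and JDN 0 was a Monday, so this is a Saturday.

Saturday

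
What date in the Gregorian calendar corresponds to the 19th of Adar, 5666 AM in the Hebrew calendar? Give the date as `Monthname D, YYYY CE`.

March 16, 1906 CE

Both dates share Julian Day Number 2417286; in the Gregorian calendar that is 16 March 1906 CE.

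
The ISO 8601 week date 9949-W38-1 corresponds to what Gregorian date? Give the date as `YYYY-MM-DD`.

9949-09-19

ISO week 1 of 9949 is the week containing the first Thursday of 9949.
Week 38, day 1 (Monday) lands on 9949-09-19.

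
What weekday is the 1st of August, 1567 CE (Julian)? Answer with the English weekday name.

Friday

In the proleptic Gregorian calendar this is 11 August 1567 (JDN 2293617).
2293617 ≡ 4 (mod 7); counting from Monday = 0 gives Friday.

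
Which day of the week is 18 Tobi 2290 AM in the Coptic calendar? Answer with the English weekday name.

Equivalently 30 January 2574 Gregorian, JDN 2661224.
JDN 2661224 mod 7 = 6, and JDN 0 was a Monday, so this is a Sunday.

Sunday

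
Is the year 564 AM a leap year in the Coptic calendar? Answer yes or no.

564 mod 4 = 0; in the Coptic calendar a year is leap when year mod 4 = 3, so it is a common year.

no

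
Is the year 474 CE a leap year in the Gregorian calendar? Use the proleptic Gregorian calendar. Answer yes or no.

474 is not divisible by 4, so it is a common year.

no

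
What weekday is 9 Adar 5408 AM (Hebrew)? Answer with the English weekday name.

This is JDN 2323042 (3 March 1648 Gregorian).
2323042 ≡ 1 (mod 7); counting from Monday = 0 gives Tuesday.

Tuesday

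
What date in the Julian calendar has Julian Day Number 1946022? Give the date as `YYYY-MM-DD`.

0615-12-02

JDN 1946022 is 5 December 615 in the proleptic Gregorian calendar.
In the Julian calendar that day is 0615-12-02.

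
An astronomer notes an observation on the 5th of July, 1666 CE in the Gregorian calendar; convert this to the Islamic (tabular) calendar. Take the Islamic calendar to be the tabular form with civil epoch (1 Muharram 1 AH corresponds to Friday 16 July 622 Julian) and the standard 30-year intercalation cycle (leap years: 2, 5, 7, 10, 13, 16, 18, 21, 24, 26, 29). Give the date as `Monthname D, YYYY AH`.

Muharram 2, 1077 AH

Julian Day Number of the source date = 2329740.
Converting JDN 2329740 to the tabular Islamic calendar gives 2 Muharram 1077 AH.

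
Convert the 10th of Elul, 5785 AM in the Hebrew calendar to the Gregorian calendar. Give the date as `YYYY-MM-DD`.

Both dates share Julian Day Number 2460922; in the Gregorian calendar that is 3 September 2025 CE.

2025-09-03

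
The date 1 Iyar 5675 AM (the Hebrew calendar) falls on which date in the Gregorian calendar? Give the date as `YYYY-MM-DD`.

1915-04-15

Both dates share Julian Day Number 2420603; in the Gregorian calendar that is 15 April 1915 CE.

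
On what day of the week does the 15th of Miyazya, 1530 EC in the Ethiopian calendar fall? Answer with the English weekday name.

Wednesday

In the proleptic Gregorian calendar this is 20 April 1538 (JDN 2282912).
2282912 ≡ 2 (mod 7); counting from Monday = 0 gives Wednesday.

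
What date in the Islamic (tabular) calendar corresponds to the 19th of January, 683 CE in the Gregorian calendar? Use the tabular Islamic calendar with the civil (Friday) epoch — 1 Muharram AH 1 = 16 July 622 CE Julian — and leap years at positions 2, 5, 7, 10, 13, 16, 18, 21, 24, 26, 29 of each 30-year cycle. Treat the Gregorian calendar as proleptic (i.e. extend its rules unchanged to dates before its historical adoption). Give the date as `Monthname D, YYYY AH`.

Jumada al-Awwal 11, 63 AH

Julian Day Number of the source date = 1970539.
Converting JDN 1970539 to the tabular Islamic calendar gives 11 Jumada al-Awwal 63 AH.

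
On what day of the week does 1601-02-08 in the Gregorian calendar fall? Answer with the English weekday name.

Thursday

2305852 ≡ 3 (mod 7); counting from Monday = 0 gives Thursday.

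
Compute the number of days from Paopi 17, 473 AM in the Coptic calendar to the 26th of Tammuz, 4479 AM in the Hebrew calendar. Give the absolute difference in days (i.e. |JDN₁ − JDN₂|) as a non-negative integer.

JDN of the first date = 1997474.
JDN of the second date = 1983871.
|1983871 − 1997474| = 13603.

13603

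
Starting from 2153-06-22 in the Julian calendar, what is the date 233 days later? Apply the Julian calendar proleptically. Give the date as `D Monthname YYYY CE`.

JDN of 2153-06-22 = 2507614.
2507614 + 233 = 2507847.
JDN 2507847 in the Julian calendar is 10 February 2154 CE.

10 February 2154 CE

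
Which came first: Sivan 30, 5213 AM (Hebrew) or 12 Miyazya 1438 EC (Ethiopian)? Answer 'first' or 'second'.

second

The two dates have Julian Day Numbers 2251924 and 2249306 respectively.
Since 2249306 < 2251924, the second date comes first.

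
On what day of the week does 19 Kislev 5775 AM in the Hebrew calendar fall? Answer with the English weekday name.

In the Gregorian calendar this is 11 December 2014 (JDN 2457003).
Since JDN mod 7 = 3 (0 = Monday), the day is Thursday.

Thursday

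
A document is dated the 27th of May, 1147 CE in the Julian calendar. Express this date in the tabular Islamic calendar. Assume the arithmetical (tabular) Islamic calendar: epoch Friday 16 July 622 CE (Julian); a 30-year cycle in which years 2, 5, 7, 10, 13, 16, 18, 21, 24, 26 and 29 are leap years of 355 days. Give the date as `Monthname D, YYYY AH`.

The source date corresponds to 3 June 1147 in the proleptic Gregorian calendar (JDN 2140146).
That day falls on 24 Dhu al-Hijjah 541 AH in the tabular Islamic calendar.

Dhu al-Hijjah 24, 541 AH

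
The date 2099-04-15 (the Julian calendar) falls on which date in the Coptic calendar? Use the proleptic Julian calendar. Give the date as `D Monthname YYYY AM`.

20 Parmouti 1815 AM

The source date corresponds to 28 April 2099 in the Gregorian calendar (JDN 2487822).
That day falls on 20 Parmouti 1815 AM in the Coptic calendar.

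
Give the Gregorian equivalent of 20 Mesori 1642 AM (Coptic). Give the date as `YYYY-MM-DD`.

1926-08-26

Both dates share Julian Day Number 2424754; in the Gregorian calendar that is 26 August 1926 CE.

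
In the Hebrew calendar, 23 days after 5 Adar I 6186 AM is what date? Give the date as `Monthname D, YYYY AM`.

Counting 23 days forward from JDN 2607182 reaches JDN 2607205, which is Adar I 28, 6186 AM.

Adar I 28, 6186 AM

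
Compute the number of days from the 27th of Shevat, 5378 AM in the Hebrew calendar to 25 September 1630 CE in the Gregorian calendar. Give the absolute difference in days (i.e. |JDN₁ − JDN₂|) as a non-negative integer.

First date → JDN 2312075; second date → JDN 2316673.
The interval is |2312075 − 2316673| = 4598 days.

4598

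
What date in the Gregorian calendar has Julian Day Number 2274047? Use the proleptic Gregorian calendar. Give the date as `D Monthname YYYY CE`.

Counting from JDN 2299161 = 15 Oct 1582 gives an offset of -25114 days.

11 January 1514 CE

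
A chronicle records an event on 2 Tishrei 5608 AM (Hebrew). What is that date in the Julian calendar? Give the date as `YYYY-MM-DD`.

The source date corresponds to 12 September 1847 in the Gregorian calendar (JDN 2395917).
That day falls on 31 August 1847 CE in the Julian calendar.

1847-08-31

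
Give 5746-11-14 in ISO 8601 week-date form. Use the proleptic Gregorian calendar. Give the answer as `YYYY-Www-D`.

5746-W46-1

The weekday is Monday (ISO weekday 1).
That Monday belongs to ISO week 46 of ISO year 5746.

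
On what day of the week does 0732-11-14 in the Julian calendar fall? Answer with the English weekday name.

Friday

This is JDN 1988739 (18 November 732 Gregorian).
1988739 ≡ 4 (mod 7); counting from Monday = 0 gives Friday.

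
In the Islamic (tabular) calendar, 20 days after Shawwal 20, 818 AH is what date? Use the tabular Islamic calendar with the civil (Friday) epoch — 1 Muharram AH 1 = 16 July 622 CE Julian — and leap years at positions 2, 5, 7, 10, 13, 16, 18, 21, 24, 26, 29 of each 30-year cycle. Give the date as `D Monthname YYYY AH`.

11 Dhu al-Qa'dah 818 AH

The starting date is JDN 2238243; 2238243 + 20 = 2238263.
JDN 2238263 corresponds to 11 Dhu al-Qa'dah 818 AH.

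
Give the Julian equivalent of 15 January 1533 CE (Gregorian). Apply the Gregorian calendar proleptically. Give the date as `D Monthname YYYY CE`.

5 January 1533 CE

The Julian–Gregorian offset here is 10 days (Julian trailing).
15 January 1533 Gregorian − 10 days → 5 January 1533 Julian.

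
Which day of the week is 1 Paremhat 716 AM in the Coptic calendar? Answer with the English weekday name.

Monday

This is JDN 2086364 (3 March 1000 Gregorian).
Since JDN mod 7 = 0 (0 = Monday), the day is Monday.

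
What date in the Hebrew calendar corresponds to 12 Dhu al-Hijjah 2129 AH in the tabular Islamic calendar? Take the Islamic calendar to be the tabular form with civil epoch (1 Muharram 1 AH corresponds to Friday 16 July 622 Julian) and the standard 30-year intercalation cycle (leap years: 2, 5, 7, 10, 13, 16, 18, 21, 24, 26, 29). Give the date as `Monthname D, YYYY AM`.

Shevat 13, 6448 AM

The source date corresponds to 6 February 2688 in the Gregorian calendar (JDN 2702868).
That day falls on 13 Shevat 6448 AM in the Hebrew calendar.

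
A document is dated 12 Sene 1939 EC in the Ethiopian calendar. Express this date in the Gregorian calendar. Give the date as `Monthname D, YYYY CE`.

June 19, 1947 CE

Julian Day Number of the source date = 2432356.
Converting JDN 2432356 to the Gregorian calendar gives 19 June 1947 CE.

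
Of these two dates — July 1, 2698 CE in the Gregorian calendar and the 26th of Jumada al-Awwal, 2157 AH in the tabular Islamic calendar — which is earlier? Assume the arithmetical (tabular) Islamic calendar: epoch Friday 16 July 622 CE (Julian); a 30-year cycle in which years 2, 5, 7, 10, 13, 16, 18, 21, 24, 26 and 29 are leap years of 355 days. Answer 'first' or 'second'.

first

First date → JDN 2706666; second date → JDN 2712598.
JDN 2706666 < JDN 2712598, so the first date is earlier.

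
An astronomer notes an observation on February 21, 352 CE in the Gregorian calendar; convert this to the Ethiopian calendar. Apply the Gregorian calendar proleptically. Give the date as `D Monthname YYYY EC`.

Julian Day Number of the source date = 1849676.
Converting JDN 1849676 to the Ethiopian calendar gives 25 Yekatit 344 EC.

25 Yekatit 344 EC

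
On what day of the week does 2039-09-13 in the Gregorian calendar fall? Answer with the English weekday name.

Tuesday

2466045 ≡ 1 (mod 7); counting from Monday = 0 gives Tuesday.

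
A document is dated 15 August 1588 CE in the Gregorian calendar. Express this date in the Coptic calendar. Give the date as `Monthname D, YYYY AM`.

Julian Day Number of the source date = 2301292.
Converting JDN 2301292 to the Coptic calendar gives 12 Mesori 1304 AM.

Mesori 12, 1304 AM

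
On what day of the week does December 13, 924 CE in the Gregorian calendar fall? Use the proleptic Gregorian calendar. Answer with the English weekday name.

JDN 2058891 mod 7 = 2, and JDN 0 was a Monday, so this is a Wednesday.

Wednesday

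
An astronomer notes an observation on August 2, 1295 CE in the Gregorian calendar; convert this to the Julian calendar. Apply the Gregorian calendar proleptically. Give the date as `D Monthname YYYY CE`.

The Julian–Gregorian offset here is 7 days (Julian trailing).
2 August 1295 Gregorian − 7 days → 26 July 1295 Julian.

26 July 1295 CE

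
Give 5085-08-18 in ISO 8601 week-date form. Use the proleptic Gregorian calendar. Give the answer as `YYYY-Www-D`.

The weekday is Tuesday (ISO weekday 2).
That Tuesday belongs to ISO week 34 of ISO year 5085.

5085-W34-2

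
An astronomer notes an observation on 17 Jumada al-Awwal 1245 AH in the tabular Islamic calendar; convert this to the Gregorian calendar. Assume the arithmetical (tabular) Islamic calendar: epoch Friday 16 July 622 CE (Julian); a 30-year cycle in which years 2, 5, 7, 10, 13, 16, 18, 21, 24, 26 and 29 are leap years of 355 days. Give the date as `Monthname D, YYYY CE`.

November 14, 1829 CE

Both dates share Julian Day Number 2389406; in the Gregorian calendar that is 14 November 1829 CE.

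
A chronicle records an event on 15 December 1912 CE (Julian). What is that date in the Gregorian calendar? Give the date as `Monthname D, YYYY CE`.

At this point the Julian calendar is 13 days behind the Gregorian.
15 December 1912 Julian + 13 days → 28 December 1912 Gregorian.

December 28, 1912 CE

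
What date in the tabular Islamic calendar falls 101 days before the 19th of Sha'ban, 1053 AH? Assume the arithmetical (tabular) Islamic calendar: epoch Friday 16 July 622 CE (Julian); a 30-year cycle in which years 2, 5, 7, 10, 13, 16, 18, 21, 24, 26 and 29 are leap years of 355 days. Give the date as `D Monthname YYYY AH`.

Counting 101 days back from JDN 2321459 reaches JDN 2321358, which is 7 Jumada al-Awwal 1053 AH.

7 Jumada al-Awwal 1053 AH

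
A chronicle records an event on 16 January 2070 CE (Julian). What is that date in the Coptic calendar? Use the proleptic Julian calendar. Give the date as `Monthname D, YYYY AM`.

Tobi 21, 1786 AM

Julian Day Number of the source date = 2477141.
Converting JDN 2477141 to the Coptic calendar gives 21 Tobi 1786 AM.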